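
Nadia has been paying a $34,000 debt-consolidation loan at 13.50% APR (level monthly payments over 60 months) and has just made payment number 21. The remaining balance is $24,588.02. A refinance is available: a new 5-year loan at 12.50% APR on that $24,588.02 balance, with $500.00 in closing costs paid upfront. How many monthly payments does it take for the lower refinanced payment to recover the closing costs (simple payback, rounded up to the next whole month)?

3 months

Current payment = 34,000 × 13.5%/12 / (1 − (1+0.0112500)^−60) = $782.33.
Refinanced payment = 24,588.02 × 0.0104167 / (1 − (1+0.0104167)^−60) = $553.18.
Monthly savings = $782.33 − $553.18 = $229.15.
Break-even = $500.00 / $229.15 = 2.18 → 3 months.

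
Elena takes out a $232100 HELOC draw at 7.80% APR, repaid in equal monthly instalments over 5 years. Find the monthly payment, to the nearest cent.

Monthly rate = 7.8%/12 = 0.0065000; payment = 232,100 × 0.0065000 / (1 − (1+0.0065000)^−60) = $4,683.97.

$4,683.97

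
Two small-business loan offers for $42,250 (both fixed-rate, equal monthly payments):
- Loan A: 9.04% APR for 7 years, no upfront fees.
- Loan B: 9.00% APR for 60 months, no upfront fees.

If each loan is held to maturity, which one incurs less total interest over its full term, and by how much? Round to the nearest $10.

Loan B by $4,550

Loan A: monthly rate = 9.04%/12 = 0.0075333; payment = 42,250 × 0.0075333 / (1 − (1+0.0075333)^−84) = $680.62.
Total interest on Loan A = 84 × $680.62 − $42,250 = $14,922.08.
Loan B: at 9.00% the monthly rate is 0.0075000, so the payment is 42,250 × 0.0075000 / (1 − 1.0075000^−60) = $877.04.
Total interest on Loan B = 60 × $877.04 − $42,250 = $10,372.40.
Loan B is lower by $4,549.68.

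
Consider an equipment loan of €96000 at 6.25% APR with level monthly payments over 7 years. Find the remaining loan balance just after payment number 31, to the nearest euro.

With monthly rate i = 6.25%/12 = 0.0052083, the balance after k of n payments is P · [(1+i)^n − (1+i)^k] / [(1+i)^n − 1].
(1+0.0052083)^84 = 1.54707278 and (1+0.0052083)^31 = 1.17473116, so the balance is 96,000 × (1.54707278 − 1.17473116) / (1.54707278 − 1) = €65,338.28.

€65,338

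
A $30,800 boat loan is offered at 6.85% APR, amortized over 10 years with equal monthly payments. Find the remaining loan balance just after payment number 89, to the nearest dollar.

With monthly rate i = 6.85%/12 = 0.0057083, the balance after k of n payments is P · [(1+i)^n − (1+i)^k] / [(1+i)^n − 1].
(1+0.0057083)^120 = 1.97991181 and (1+0.0057083)^89 = 1.65963405, so the balance is 30,800 × (1.97991181 − 1.65963405) / (1.97991181 − 1) = $10,066.78.

$10,067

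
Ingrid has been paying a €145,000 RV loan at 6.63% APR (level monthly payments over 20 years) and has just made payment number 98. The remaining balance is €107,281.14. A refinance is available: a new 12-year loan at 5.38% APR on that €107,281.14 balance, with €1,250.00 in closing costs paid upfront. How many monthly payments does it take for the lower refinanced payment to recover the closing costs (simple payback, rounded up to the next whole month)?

16 months

Current payment = 145,000 × 6.63%/12 / (1 − (1+0.0055250)^−240) = €1,092.21.
Refinanced payment = 107,281.14 × 0.0044833 / (1 − (1+0.0044833)^−144) = €1,012.81.
Monthly savings = €1,092.21 − €1,012.81 = €79.40.
Break-even = €1,250.00 / €79.40 = 15.74 → 16 months.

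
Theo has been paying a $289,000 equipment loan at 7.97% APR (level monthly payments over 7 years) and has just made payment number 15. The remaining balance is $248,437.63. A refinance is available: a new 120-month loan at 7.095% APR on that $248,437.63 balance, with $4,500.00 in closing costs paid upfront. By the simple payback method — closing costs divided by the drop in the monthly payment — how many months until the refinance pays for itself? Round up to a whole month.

Current payment = 289,000 × 7.97%/12 / (1 − (1+0.0066417)^−84) = $4,500.10.
Refinanced payment = 248,437.63 × 0.0059125 / (1 − (1+0.0059125)^−120) = $2,896.75.
Monthly savings = $4,500.10 − $2,896.75 = $1,603.35.
Break-even = $4,500.00 / $1,603.35 = 2.81 → 3 months.

3 months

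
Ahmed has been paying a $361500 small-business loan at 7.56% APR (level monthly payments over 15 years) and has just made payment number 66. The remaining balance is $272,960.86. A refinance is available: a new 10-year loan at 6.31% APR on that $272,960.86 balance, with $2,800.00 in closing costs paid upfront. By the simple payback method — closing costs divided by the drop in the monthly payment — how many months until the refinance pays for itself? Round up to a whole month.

Current payment = 361,500 × 7.56%/12 / (1 − (1+0.0063000)^−180) = $3,363.49.
Refinanced payment = 272,960.86 × 0.0052583 / (1 − (1+0.0052583)^−120) = $3,073.09.
Monthly savings = $3,363.49 − $3,073.09 = $290.40.
Break-even = $2,800.00 / $290.40 = 9.64 → 10 months.

10 months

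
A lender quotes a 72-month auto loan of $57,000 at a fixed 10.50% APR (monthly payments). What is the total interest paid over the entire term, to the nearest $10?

$20,070

Monthly rate = 10.5%/12 = 0.0087500; payment = 57,000 × 0.0087500 / (1 − (1+0.0087500)^−72) = $1,070.40.
Total paid = 72 × $1,070.40 = $77,068.80; interest = $77,068.80 − $57,000 = $20,068.80.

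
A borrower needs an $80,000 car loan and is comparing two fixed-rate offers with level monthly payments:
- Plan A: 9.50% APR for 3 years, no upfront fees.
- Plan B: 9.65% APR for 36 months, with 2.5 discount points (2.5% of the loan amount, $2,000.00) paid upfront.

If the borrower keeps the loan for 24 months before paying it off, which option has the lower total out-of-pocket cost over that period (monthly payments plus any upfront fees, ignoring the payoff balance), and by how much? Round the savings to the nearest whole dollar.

Plan A: at 9.50% the monthly rate is 0.0079167, so the payment is 80,000 × 0.0079167 / (1 − 1.0079167^−36) = $2,562.64.
Plan B: monthly rate = 9.65%/12 = 0.0080417; payment = 80,000 × 0.0080417 / (1 − (1+0.0080417)^−36) = $2,568.25.
Over 24 months: Plan A costs 24 × $2,562.64 = $61,503.36; Plan B costs 24 × $2,568.25 + $2,000.00 = $63,638.00.
Plan A is cheaper by $63,638.00 − $61,503.36 = $2,134.64.

Plan A by $2,135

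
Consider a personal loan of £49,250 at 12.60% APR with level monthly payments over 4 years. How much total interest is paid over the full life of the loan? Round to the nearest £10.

£13,700

At 12.60% the monthly rate is 0.0105000, so the payment is 49,250 × 0.0105000 / (1 − 1.0105000^−48) = £1,311.50.
Total paid = 48 × £1,311.50 = £62,952.00; interest = £62,952.00 − £49,250 = £13,702.00.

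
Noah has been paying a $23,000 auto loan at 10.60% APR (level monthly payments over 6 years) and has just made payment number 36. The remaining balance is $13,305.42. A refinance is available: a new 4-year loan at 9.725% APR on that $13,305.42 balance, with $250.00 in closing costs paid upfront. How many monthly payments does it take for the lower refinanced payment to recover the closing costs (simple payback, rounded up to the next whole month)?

Current payment = 23,000 × 10.6%/12 / (1 − (1+0.0088333)^−72) = $433.09.
Refinanced payment = 13,305.42 × 0.0081042 / (1 − (1+0.0081042)^−48) = $335.71.
Monthly savings = $433.09 − $335.71 = $97.38.
Break-even = $250.00 / $97.38 = 2.57 → 3 months.

3 months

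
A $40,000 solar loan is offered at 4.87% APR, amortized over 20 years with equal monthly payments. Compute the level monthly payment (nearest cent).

At 4.87% the monthly rate is 0.0040583, so the payment is 40,000 × 0.0040583 / (1 − 1.0040583^−240) = $261.12.

$261.12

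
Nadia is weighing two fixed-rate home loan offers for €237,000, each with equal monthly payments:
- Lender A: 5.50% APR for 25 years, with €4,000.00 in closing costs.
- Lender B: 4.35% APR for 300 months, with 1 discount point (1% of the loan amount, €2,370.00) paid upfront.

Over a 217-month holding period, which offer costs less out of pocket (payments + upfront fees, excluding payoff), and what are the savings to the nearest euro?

Lender A: monthly rate = 5.5%/12 = 0.0045833; payment = 237,000 × 0.0045833 / (1 − (1+0.0045833)^−300) = €1,455.39.
Lender B: monthly rate = 4.35%/12 = 0.0036250; payment = 237,000 × 0.0036250 / (1 − (1+0.0036250)^−300) = €1,297.23.
Over 217 months: Lender A costs 217 × €1,455.39 + €4,000.00 = €319,819.63; Lender B costs 217 × €1,297.23 + €2,370.00 = €283,868.91.
Lender B is cheaper by €319,819.63 − €283,868.91 = €35,950.72.

Lender B by €35,951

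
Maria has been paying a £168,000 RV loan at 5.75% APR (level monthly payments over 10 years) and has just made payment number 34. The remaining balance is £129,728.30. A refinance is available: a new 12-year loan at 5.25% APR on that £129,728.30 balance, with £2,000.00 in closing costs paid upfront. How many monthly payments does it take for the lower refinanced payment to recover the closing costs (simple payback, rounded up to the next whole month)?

Current payment = 168,000 × 5.75%/12 / (1 − (1+0.0047917)^−120) = £1,844.12.
Refinanced payment = 129,728.30 × 0.0043750 / (1 − (1+0.0043750)^−144) = £1,216.18.
Monthly savings = £1,844.12 − £1,216.18 = £627.94.
Break-even = £2,000.00 / £627.94 = 3.19 → 4 months.

4 months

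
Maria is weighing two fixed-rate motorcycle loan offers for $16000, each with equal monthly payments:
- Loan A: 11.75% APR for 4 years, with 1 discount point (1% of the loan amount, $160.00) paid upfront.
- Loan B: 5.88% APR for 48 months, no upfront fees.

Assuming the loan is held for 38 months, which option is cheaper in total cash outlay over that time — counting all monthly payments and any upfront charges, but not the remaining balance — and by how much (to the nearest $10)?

Loan A: monthly rate = 11.75%/12 = 0.0097917; payment = 16,000 × 0.0097917 / (1 − (1+0.0097917)^−48) = $419.38.
Loan B: monthly rate = 5.88%/12 = 0.0049000; payment = 16,000 × 0.0049000 / (1 − (1+0.0049000)^−48) = $374.88.
Over 38 months: Loan A costs 38 × $419.38 + $160.00 = $16,096.44; Loan B costs 38 × $374.88 = $14,245.44.
Loan B is cheaper by $16,096.44 − $14,245.44 = $1,851.00.

Loan B by $1,850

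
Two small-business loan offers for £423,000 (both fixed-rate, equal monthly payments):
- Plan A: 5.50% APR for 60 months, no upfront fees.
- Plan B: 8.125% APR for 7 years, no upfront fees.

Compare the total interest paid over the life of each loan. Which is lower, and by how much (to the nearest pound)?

Plan A by £71,237

Plan A: monthly rate = 5.5%/12 = 0.0045833; payment = 423,000 × 0.0045833 / (1 − (1+0.0045833)^−60) = £8,079.79.
Total interest on Plan A = 60 × £8,079.79 − £423,000 = £61,787.40.
Plan B: at 8.125% the monthly rate is 0.0067708, so the payment is 423,000 × 0.0067708 / (1 − 1.0067708^−84) = £6,619.34.
Total interest on Plan B = 84 × £6,619.34 − £423,000 = £133,024.56.
Plan A is lower by £71,237.16.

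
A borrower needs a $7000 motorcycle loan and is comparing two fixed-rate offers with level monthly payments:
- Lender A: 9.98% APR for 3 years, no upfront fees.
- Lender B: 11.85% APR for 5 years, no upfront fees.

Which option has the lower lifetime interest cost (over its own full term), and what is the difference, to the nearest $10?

Lender A by $1,180

Lender A: at 9.98% the monthly rate is 0.0083167, so the payment is 7,000 × 0.0083167 / (1 − 1.0083167^−36) = $225.80.
Total interest on Lender A = 36 × $225.80 − $7,000 = $1,128.80.
Lender B: monthly rate = 11.85%/12 = 0.0098750; payment = 7,000 × 0.0098750 / (1 − (1+0.0098750)^−60) = $155.18.
Total interest on Lender B = 60 × $155.18 − $7,000 = $2,310.80.
Lender A is lower by $1,182.00.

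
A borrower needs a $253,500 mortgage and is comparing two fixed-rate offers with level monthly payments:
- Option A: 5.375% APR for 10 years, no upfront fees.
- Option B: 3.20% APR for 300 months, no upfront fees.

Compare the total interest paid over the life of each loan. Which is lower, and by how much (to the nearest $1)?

Option A by $40,342

Option A: monthly rate = 5.375%/12 = 0.0044792; payment = 253,500 × 0.0044792 / (1 − (1+0.0044792)^−120) = $2,735.47.
Total interest on Option A = 120 × $2,735.47 − $253,500 = $74,756.40.
Option B: monthly rate = 3.2%/12 = 0.0026667; payment = 253,500 × 0.0026667 / (1 − (1+0.0026667)^−300) = $1,228.66.
Total interest on Option B = 300 × $1,228.66 − $253,500 = $115,098.00.
Option A is lower by $40,341.60.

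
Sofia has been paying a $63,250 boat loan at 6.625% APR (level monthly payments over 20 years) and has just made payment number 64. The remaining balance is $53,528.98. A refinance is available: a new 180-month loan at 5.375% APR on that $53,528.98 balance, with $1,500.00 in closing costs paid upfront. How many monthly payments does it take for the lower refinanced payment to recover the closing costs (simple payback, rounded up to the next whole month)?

36 months

Current payment = 63,250 × 6.625%/12 / (1 − (1+0.0055208)^−240) = $476.24.
Refinanced payment = 53,528.98 × 0.0044792 / (1 − (1+0.0044792)^−180) = $433.83.
Monthly savings = $476.24 − $433.83 = $42.41.
Break-even = $1,500.00 / $42.41 = 35.37 → 36 months.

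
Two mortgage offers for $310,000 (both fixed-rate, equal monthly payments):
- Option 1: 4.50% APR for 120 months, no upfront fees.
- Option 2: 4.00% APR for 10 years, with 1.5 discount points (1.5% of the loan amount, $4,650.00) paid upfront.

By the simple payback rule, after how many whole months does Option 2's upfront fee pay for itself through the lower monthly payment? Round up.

Option 1: monthly rate = 4.5%/12 = 0.0037500; payment = 310,000 × 0.0037500 / (1 − (1+0.0037500)^−120) = $3,212.79.
Option 2: monthly rate = 4%/12 = 0.0033333; payment = 310,000 × 0.0033333 / (1 − (1+0.0033333)^−120) = $3,138.60.
Monthly savings = $3,212.79 − $3,138.60 = $74.19.
Break-even = $4,650.00 / $74.19 = 62.68 → 63 months.

63 months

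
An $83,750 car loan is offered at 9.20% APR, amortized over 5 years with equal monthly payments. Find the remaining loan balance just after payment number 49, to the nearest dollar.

$18,358

With monthly rate i = 9.2%/12 = 0.0076667, the balance after k of n payments is P · [(1+i)^n − (1+i)^k] / [(1+i)^n − 1].
(1+0.0076667)^60 = 1.58129737 and (1+0.0076667)^49 = 1.45387722, so the balance is 83,750 × (1.58129737 − 1.45387722) / (1.58129737 − 1) = $18,357.97.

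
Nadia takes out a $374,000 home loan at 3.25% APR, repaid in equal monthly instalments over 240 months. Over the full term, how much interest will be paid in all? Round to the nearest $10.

At 3.25% the monthly rate is 0.0027083, so the payment is 374,000 × 0.0027083 / (1 − 1.0027083^−240) = $2,121.31.
Total paid = 240 × $2,121.31 = $509,114.40; interest = $509,114.40 − $374,000 = $135,114.40.

$135,110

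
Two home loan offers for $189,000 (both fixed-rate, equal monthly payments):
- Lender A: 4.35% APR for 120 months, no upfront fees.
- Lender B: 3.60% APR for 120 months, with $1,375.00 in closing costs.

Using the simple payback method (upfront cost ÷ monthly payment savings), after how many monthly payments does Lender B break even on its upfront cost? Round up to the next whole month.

21 months

Lender A: monthly rate = 4.35%/12 = 0.0036250; payment = 189,000 × 0.0036250 / (1 − (1+0.0036250)^−120) = $1,945.13.
Lender B: monthly rate = 3.6%/12 = 0.0030000; payment = 189,000 × 0.0030000 / (1 − (1+0.0030000)^−120) = $1,877.81.
Monthly savings = $1,945.13 − $1,877.81 = $67.32.
Break-even = $1,375.00 / $67.32 = 20.42 → 21 months.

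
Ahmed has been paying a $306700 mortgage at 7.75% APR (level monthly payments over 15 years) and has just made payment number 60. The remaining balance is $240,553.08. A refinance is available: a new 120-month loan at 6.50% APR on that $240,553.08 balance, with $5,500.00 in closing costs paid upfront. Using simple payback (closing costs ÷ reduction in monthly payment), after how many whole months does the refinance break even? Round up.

Current payment = 306,700 × 7.75%/12 / (1 − (1+0.0064583)^−180) = $2,886.89.
Refinanced payment = 240,553.08 × 0.0054167 / (1 − (1+0.0054167)^−120) = $2,731.43.
Monthly savings = $2,886.89 − $2,731.43 = $155.46.
Break-even = $5,500.00 / $155.46 = 35.38 → 36 months.

36 months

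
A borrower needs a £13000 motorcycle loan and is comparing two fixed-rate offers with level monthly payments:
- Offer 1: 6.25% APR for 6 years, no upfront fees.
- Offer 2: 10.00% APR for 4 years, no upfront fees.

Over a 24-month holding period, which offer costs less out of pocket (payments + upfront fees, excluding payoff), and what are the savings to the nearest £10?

Offer 1 by £2,710

Offer 1: at 6.25% the monthly rate is 0.0052083, so the payment is 13,000 × 0.0052083 / (1 − 1.0052083^−72) = £216.99.
Offer 2: monthly rate = 10%/12 = 0.0083333; payment = 13,000 × 0.0083333 / (1 − (1+0.0083333)^−48) = £329.71.
Over 24 months: Offer 1 costs 24 × £216.99 = £5,207.76; Offer 2 costs 24 × £329.71 = £7,913.04.
Offer 1 is cheaper by £7,913.04 − £5,207.76 = £2,705.28.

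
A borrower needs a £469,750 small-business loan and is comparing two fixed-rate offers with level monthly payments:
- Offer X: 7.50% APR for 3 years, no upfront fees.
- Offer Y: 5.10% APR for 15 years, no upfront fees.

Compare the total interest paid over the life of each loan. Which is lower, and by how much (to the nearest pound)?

Offer X by £147,031

Offer X: at 7.50% the monthly rate is 0.0062500, so the payment is 469,750 × 0.0062500 / (1 − 1.0062500^−36) = £14,612.15.
Total interest on Offer X = 36 × £14,612.15 − £469,750 = £56,287.40.
Offer Y: at 5.10% the monthly rate is 0.0042500, so the payment is 469,750 × 0.0042500 / (1 − 1.0042500^−180) = £3,739.27.
Total interest on Offer Y = 180 × £3,739.27 − £469,750 = £203,318.60.
Offer X is lower by £147,031.20.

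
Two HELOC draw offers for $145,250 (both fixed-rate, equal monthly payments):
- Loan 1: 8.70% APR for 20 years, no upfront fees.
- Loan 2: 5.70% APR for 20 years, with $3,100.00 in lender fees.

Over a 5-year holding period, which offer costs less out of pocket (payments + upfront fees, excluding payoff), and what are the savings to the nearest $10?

Loan 1: at 8.70% the monthly rate is 0.0072500, so the payment is 145,250 × 0.0072500 / (1 − 1.0072500^−240) = $1,278.96.
Loan 2: monthly rate = 5.7%/12 = 0.0047500; payment = 145,250 × 0.0047500 / (1 − (1+0.0047500)^−240) = $1,015.63.
Over 60 months: Loan 1 costs 60 × $1,278.96 = $76,737.60; Loan 2 costs 60 × $1,015.63 + $3,100.00 = $64,037.80.
Loan 2 is cheaper by $76,737.60 − $64,037.80 = $12,699.80.

Loan 2 by $12,700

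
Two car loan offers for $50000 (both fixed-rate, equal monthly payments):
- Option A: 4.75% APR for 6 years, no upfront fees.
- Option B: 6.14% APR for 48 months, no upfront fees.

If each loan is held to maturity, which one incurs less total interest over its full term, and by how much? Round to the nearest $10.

Option B by $1,040

Option A: at 4.75% the monthly rate is 0.0039583, so the payment is 50,000 × 0.0039583 / (1 − 1.0039583^−72) = $799.46.
Total interest on Option A = 72 × $799.46 − $50,000 = $7,561.12.
Option B: monthly rate = 6.14%/12 = 0.0051167; payment = 50,000 × 0.0051167 / (1 − (1+0.0051167)^−48) = $1,177.46.
Total interest on Option B = 48 × $1,177.46 − $50,000 = $6,518.08.
Option B is lower by $1,043.04.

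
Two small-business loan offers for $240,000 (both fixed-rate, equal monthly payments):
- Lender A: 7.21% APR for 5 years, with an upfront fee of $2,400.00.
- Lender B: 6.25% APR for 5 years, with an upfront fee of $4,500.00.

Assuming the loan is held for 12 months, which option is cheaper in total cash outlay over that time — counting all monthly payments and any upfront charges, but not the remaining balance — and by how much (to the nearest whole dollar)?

Lender A: at 7.21% the monthly rate is 0.0060083, so the payment is 240,000 × 0.0060083 / (1 − 1.0060083^−60) = $4,776.10.
Lender B: monthly rate = 6.25%/12 = 0.0052083; payment = 240,000 × 0.0052083 / (1 − (1+0.0052083)^−60) = $4,667.82.
Over 12 months: Lender A costs 12 × $4,776.10 + $2,400.00 = $59,713.20; Lender B costs 12 × $4,667.82 + $4,500.00 = $60,513.84.
Lender A is cheaper by $60,513.84 − $59,713.20 = $800.64.

Lender A by $801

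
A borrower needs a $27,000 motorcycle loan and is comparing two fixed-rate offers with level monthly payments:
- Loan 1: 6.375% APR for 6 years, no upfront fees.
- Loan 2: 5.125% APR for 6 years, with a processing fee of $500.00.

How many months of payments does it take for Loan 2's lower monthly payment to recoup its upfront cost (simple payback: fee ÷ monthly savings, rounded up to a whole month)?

Loan 1: at 6.375% the monthly rate is 0.0053125, so the payment is 27,000 × 0.0053125 / (1 − 1.0053125^−72) = $452.26.
Loan 2: monthly rate = 5.125%/12 = 0.0042708; payment = 27,000 × 0.0042708 / (1 − (1+0.0042708)^−72) = $436.40.
Monthly savings = $452.26 − $436.40 = $15.86.
Break-even = $500.00 / $15.86 = 31.53 → 32 months.

32 months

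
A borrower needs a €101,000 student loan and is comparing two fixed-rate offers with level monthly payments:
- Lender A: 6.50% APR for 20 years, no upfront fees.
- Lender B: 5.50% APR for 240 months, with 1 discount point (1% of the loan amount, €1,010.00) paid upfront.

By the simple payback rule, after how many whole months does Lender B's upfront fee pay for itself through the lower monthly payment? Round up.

18 months

Lender A: at 6.50% the monthly rate is 0.0054167, so the payment is 101,000 × 0.0054167 / (1 − 1.0054167^−240) = €753.03.
Lender B: monthly rate = 5.5%/12 = 0.0045833; payment = 101,000 × 0.0045833 / (1 − (1+0.0045833)^−240) = €694.77.
Monthly savings = €753.03 − €694.77 = €58.26.
Break-even = €1,010.00 / €58.26 = 17.34 → 18 months.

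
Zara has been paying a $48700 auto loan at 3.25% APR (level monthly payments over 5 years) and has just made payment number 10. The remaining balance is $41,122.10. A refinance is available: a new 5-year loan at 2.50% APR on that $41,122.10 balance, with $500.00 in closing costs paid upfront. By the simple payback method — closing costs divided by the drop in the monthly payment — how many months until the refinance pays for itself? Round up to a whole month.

4 months

Current payment = 48,700 × 3.25%/12 / (1 − (1+0.0027083)^−60) = $880.50.
Refinanced payment = 41,122.10 × 0.0020833 / (1 − (1+0.0020833)^−60) = $729.81.
Monthly savings = $880.50 − $729.81 = $150.69.
Break-even = $500.00 / $150.69 = 3.32 → 4 months.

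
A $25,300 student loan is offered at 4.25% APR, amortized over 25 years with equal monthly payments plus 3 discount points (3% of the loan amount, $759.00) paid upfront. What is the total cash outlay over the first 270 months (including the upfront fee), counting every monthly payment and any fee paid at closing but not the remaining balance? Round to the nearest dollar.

Monthly rate = 4.25%/12 = 0.0035417; payment = 25,300 × 0.0035417 / (1 − (1+0.0035417)^−300) = $137.06.
Total outlay = 270 × $137.06 + $759.00 = $37,765.20.

$37,765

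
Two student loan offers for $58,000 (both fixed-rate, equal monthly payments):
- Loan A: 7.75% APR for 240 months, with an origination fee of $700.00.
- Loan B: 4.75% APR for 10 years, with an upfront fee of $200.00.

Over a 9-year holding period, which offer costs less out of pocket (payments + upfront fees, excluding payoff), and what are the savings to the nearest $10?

Loan A by $13,750

Loan A: at 7.75% the monthly rate is 0.0064583, so the payment is 58,000 × 0.0064583 / (1 − 1.0064583^−240) = $476.15.
Loan B: monthly rate = 4.75%/12 = 0.0039583; payment = 58,000 × 0.0039583 / (1 − (1+0.0039583)^−120) = $608.12.
Over 108 months: Loan A costs 108 × $476.15 + $700.00 = $52,124.20; Loan B costs 108 × $608.12 + $200.00 = $65,876.96.
Loan A is cheaper by $65,876.96 − $52,124.20 = $13,752.76.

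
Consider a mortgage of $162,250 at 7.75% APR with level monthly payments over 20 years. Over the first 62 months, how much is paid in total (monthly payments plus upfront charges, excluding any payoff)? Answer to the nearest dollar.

At 7.75% the monthly rate is 0.0064583, so the payment is 162,250 × 0.0064583 / (1 − 1.0064583^−240) = $1,331.99.
Total outlay = 62 × $1,331.99 = $82,583.38.

$82,583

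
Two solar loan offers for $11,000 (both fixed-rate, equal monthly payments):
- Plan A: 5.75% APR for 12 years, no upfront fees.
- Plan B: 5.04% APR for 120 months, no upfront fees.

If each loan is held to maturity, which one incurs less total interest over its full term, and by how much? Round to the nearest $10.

Plan A: at 5.75% the monthly rate is 0.0047917, so the payment is 11,000 × 0.0047917 / (1 − 1.0047917^−144) = $105.93.
Total interest on Plan A = 144 × $105.93 − $11,000 = $4,253.92.
Plan B: monthly rate = 5.04%/12 = 0.0042000; payment = 11,000 × 0.0042000 / (1 − (1+0.0042000)^−120) = $116.89.
Total interest on Plan B = 120 × $116.89 − $11,000 = $3,026.80.
Plan B is lower by $1,227.12.

Plan B by $1,230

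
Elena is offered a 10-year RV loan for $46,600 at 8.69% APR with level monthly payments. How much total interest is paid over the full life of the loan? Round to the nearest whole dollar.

At 8.69% the monthly rate is 0.0072417, so the payment is 46,600 × 0.0072417 / (1 − 1.0072417^−120) = $582.52.
Total paid = 120 × $582.52 = $69,902.40; interest = $69,902.40 − $46,600 = $23,302.40.

$23,302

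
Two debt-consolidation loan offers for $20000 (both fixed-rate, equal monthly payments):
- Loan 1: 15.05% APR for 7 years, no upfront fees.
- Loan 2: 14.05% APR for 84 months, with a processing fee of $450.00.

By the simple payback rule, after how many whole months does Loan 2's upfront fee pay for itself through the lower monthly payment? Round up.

Loan 1: at 15.05% the monthly rate is 0.0125417, so the payment is 20,000 × 0.0125417 / (1 − 1.0125417^−84) = $386.50.
Loan 2: at 14.05% the monthly rate is 0.0117083, so the payment is 20,000 × 0.0117083 / (1 − 1.0117083^−84) = $375.35.
Monthly savings = $386.50 − $375.35 = $11.15.
Break-even = $450.00 / $11.15 = 40.36 → 41 months.

41 months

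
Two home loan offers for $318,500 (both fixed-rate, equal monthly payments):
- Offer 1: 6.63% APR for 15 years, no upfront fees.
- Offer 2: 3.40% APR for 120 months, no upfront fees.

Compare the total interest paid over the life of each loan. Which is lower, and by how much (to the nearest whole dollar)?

Offer 2 by $127,358

Offer 1: monthly rate = 6.63%/12 = 0.0055250; payment = 318,500 × 0.0055250 / (1 − (1+0.0055250)^−180) = $2,797.29.
Total interest on Offer 1 = 180 × $2,797.29 − $318,500 = $185,012.20.
Offer 2: at 3.40% the monthly rate is 0.0028333, so the payment is 318,500 × 0.0028333 / (1 − 1.0028333^−120) = $3,134.62.
Total interest on Offer 2 = 120 × $3,134.62 − $318,500 = $57,654.40.
Offer 2 is lower by $127,357.80.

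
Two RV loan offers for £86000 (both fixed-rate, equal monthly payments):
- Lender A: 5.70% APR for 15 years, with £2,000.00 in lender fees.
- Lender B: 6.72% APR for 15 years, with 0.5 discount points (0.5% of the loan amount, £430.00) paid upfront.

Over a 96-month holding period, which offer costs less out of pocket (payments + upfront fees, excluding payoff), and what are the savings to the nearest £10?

Lender A by £3,010

Lender A: monthly rate = 5.7%/12 = 0.0047500; payment = 86,000 × 0.0047500 / (1 − (1+0.0047500)^−180) = £711.85.
Lender B: at 6.72% the monthly rate is 0.0056000, so the payment is 86,000 × 0.0056000 / (1 − 1.0056000^−180) = £759.59.
Over 96 months: Lender A costs 96 × £711.85 + £2,000.00 = £70,337.60; Lender B costs 96 × £759.59 + £430.00 = £73,350.64.
Lender A is cheaper by £73,350.64 − £70,337.60 = £3,013.04.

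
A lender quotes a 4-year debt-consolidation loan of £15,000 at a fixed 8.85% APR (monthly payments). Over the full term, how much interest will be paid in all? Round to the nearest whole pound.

£2,866

At 8.85% the monthly rate is 0.0073750, so the payment is 15,000 × 0.0073750 / (1 − 1.0073750^−48) = £372.21.
Total paid = 48 × £372.21 = £17,866.08; interest = £17,866.08 − £15,000 = £2,866.08.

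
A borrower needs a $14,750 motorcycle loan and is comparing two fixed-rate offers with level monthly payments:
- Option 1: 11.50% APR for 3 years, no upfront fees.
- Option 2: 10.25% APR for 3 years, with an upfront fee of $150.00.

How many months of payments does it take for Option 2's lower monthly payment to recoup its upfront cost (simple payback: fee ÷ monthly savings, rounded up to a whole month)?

Option 1: monthly rate = 11.5%/12 = 0.0095833; payment = 14,750 × 0.0095833 / (1 − (1+0.0095833)^−36) = $486.40.
Option 2: at 10.25% the monthly rate is 0.0085417, so the payment is 14,750 × 0.0085417 / (1 − 1.0085417^−36) = $477.67.
Monthly savings = $486.40 − $477.67 = $8.73.
Break-even = $150.00 / $8.73 = 17.18 → 18 months.

18 months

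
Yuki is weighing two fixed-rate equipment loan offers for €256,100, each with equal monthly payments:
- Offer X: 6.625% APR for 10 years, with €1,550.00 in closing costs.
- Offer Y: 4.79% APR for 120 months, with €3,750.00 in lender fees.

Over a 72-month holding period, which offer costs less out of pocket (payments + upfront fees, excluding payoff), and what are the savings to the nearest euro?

Offer Y by €14,659

Offer X: at 6.625% the monthly rate is 0.0055208, so the payment is 256,100 × 0.0055208 / (1 − 1.0055208^−120) = €2,924.28.
Offer Y: monthly rate = 4.79%/12 = 0.0039917; payment = 256,100 × 0.0039917 / (1 − (1+0.0039917)^−120) = €2,690.13.
Over 72 months: Offer X costs 72 × €2,924.28 + €1,550.00 = €212,098.16; Offer Y costs 72 × €2,690.13 + €3,750.00 = €197,439.36.
Offer Y is cheaper by €212,098.16 − €197,439.36 = €14,658.80.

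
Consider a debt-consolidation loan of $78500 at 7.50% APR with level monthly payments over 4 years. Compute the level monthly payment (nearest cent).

$1,898.04

At 7.50% the monthly rate is 0.0062500, so the payment is 78,500 × 0.0062500 / (1 − 1.0062500^−48) = $1,898.04.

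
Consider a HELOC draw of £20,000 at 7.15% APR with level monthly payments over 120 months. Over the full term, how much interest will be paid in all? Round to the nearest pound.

£8,052

At 7.15% the monthly rate is 0.0059583, so the payment is 20,000 × 0.0059583 / (1 − 1.0059583^−120) = £233.77.
Total paid = 120 × £233.77 = £28,052.40; interest = £28,052.40 − £20,000 = £8,052.40.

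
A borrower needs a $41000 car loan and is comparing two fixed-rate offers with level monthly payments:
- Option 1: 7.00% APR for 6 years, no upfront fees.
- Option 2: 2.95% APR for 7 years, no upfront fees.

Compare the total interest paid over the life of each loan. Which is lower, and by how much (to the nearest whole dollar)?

Option 2 by $4,900

Option 1: monthly rate = 7%/12 = 0.0058333; payment = 41,000 × 0.0058333 / (1 − (1+0.0058333)^−72) = $699.01.
Total interest on Option 1 = 72 × $699.01 − $41,000 = $9,328.72.
Option 2: at 2.95% the monthly rate is 0.0024583, so the payment is 41,000 × 0.0024583 / (1 − 1.0024583^−84) = $540.82.
Total interest on Option 2 = 84 × $540.82 − $41,000 = $4,428.88.
Option 2 is lower by $4,899.84.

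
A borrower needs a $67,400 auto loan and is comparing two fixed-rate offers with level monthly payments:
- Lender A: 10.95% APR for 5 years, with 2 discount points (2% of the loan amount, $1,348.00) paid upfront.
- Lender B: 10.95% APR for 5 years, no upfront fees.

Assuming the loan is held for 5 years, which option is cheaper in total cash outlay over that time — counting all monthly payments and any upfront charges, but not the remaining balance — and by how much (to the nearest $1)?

Lender B by $1,348

Lender A: at 10.95% the monthly rate is 0.0091250, so the payment is 67,400 × 0.0091250 / (1 − 1.0091250^−60) = $1,463.76.
Lender B: at 10.95% the monthly rate is 0.0091250, so the payment is 67,400 × 0.0091250 / (1 − 1.0091250^−60) = $1,463.76.
Over 60 months: Lender A costs 60 × $1,463.76 + $1,348.00 = $89,173.60; Lender B costs 60 × $1,463.76 = $87,825.60.
Lender B is cheaper by $89,173.60 − $87,825.60 = $1,348.00.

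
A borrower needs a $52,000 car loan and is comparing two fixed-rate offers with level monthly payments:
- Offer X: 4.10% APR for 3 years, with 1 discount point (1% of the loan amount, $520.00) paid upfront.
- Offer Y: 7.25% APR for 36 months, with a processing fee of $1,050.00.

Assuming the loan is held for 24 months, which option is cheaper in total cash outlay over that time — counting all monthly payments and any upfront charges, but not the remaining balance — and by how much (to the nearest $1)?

Offer X by $2,306

Offer X: at 4.10% the monthly rate is 0.0034167, so the payment is 52,000 × 0.0034167 / (1 − 1.0034167^−36) = $1,537.56.
Offer Y: monthly rate = 7.25%/12 = 0.0060417; payment = 52,000 × 0.0060417 / (1 − (1+0.0060417)^−36) = $1,611.56.
Over 24 months: Offer X costs 24 × $1,537.56 + $520.00 = $37,421.44; Offer Y costs 24 × $1,611.56 + $1,050.00 = $39,727.44.
Offer X is cheaper by $39,727.44 − $37,421.44 = $2,306.00.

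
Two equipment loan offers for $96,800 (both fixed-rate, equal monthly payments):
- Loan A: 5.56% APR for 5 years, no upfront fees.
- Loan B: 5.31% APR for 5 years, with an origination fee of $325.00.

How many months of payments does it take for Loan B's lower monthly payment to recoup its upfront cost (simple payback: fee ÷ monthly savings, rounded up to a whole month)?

Loan A: monthly rate = 5.56%/12 = 0.0046333; payment = 96,800 × 0.0046333 / (1 − (1+0.0046333)^−60) = $1,851.67.
Loan B: monthly rate = 5.31%/12 = 0.0044250; payment = 96,800 × 0.0044250 / (1 − (1+0.0044250)^−60) = $1,840.52.
Monthly savings = $1,851.67 − $1,840.52 = $11.15.
Break-even = $325.00 / $11.15 = 29.15 → 30 months.

30 months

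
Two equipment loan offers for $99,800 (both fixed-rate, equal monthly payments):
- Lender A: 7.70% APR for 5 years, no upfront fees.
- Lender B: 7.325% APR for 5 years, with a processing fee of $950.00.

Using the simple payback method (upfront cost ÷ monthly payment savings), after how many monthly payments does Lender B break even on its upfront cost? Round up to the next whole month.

54 months

Lender A: at 7.70% the monthly rate is 0.0064167, so the payment is 99,800 × 0.0064167 / (1 − 1.0064167^−60) = $2,009.29.
Lender B: monthly rate = 7.325%/12 = 0.0061042; payment = 99,800 × 0.0061042 / (1 − (1+0.0061042)^−60) = $1,991.50.
Monthly savings = $2,009.29 − $1,991.50 = $17.79.
Break-even = $950.00 / $17.79 = 53.40 → 54 months.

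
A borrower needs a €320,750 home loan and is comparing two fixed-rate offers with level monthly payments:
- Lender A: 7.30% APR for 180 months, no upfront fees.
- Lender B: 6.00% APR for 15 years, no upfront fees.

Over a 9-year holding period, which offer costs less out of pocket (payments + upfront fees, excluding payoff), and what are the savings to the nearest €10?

Lender B by €24,880

Lender A: monthly rate = 7.3%/12 = 0.0060833; payment = 320,750 × 0.0060833 / (1 − (1+0.0060833)^−180) = €2,937.06.
Lender B: monthly rate = 6%/12 = 0.0050000; payment = 320,750 × 0.0050000 / (1 − (1+0.0050000)^−180) = €2,706.67.
Over 108 months: Lender A costs 108 × €2,937.06 = €317,202.48; Lender B costs 108 × €2,706.67 = €292,320.36.
Lender B is cheaper by €317,202.48 − €292,320.36 = €24,882.12.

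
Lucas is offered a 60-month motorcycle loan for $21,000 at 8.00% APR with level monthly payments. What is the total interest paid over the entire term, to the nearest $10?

$4,550

Monthly rate = 8%/12 = 0.0066667; payment = 21,000 × 0.0066667 / (1 − (1+0.0066667)^−60) = $425.80.
Total paid = 60 × $425.80 = $25,548.00; interest = $25,548.00 − $21,000 = $4,548.00.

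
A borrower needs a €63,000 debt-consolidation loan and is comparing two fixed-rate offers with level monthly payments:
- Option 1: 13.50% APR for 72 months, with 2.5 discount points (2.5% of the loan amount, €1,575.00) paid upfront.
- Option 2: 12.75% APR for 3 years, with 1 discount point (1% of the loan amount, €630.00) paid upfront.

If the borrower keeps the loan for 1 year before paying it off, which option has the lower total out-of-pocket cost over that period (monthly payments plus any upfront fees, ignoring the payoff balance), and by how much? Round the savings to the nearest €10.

Option 1: at 13.50% the monthly rate is 0.0112500, so the payment is 63,000 × 0.0112500 / (1 − 1.0112500^−72) = €1,281.35.
Option 2: at 12.75% the monthly rate is 0.0106250, so the payment is 63,000 × 0.0106250 / (1 − 1.0106250^−36) = €2,115.14.
Over 12 months: Option 1 costs 12 × €1,281.35 + €1,575.00 = €16,951.20; Option 2 costs 12 × €2,115.14 + €630.00 = €26,011.68.
Option 1 is cheaper by €26,011.68 − €16,951.20 = €9,060.48.

Option 1 by €9,060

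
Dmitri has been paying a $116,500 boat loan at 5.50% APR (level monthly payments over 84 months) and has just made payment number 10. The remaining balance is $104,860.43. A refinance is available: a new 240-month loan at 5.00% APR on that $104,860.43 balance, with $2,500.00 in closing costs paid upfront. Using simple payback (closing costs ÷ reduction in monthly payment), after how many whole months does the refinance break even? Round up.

Current payment = 116,500 × 5.5%/12 / (1 − (1+0.0045833)^−84) = $1,674.11.
Refinanced payment = 104,860.43 × 0.0041667 / (1 − (1+0.0041667)^−240) = $692.03.
Monthly savings = $1,674.11 − $692.03 = $982.08.
Break-even = $2,500.00 / $982.08 = 2.55 → 3 months.

3 months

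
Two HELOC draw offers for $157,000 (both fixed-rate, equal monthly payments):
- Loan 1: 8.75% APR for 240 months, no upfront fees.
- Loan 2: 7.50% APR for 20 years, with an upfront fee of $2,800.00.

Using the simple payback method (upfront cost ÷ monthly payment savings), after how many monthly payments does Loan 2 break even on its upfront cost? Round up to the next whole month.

Loan 1: monthly rate = 8.75%/12 = 0.0072917; payment = 157,000 × 0.0072917 / (1 − (1+0.0072917)^−240) = $1,387.43.
Loan 2: monthly rate = 7.5%/12 = 0.0062500; payment = 157,000 × 0.0062500 / (1 − (1+0.0062500)^−240) = $1,264.78.
Monthly savings = $1,387.43 − $1,264.78 = $122.65.
Break-even = $2,800.00 / $122.65 = 22.83 → 23 months.

23 months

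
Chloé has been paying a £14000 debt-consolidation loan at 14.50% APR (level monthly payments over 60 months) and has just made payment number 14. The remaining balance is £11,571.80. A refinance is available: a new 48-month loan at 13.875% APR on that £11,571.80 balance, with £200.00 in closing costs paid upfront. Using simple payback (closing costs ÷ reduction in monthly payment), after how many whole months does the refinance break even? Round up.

15 months

Current payment = 14,000 × 14.5%/12 / (1 − (1+0.0120833)^−60) = £329.40.
Refinanced payment = 11,571.80 × 0.0115625 / (1 − (1+0.0115625)^−48) = £315.49.
Monthly savings = £329.40 − £315.49 = £13.91.
Break-even = £200.00 / £13.91 = 14.38 → 15 months.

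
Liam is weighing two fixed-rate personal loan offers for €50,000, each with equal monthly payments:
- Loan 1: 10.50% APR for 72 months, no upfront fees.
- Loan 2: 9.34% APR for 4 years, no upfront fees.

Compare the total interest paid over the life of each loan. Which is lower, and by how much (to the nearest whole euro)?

Loan 2 by €7,492

Loan 1: monthly rate = 10.5%/12 = 0.0087500; payment = 50,000 × 0.0087500 / (1 − (1+0.0087500)^−72) = €938.95.
Total interest on Loan 1 = 72 × €938.95 − €50,000 = €17,604.40.
Loan 2: at 9.34% the monthly rate is 0.0077833, so the payment is 50,000 × 0.0077833 / (1 − 1.0077833^−48) = €1,252.34.
Total interest on Loan 2 = 48 × €1,252.34 − €50,000 = €10,112.32.
Loan 2 is lower by €7,492.08.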